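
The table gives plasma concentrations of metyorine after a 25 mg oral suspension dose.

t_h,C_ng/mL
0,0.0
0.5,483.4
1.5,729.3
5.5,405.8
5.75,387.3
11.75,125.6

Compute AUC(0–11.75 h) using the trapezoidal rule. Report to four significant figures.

Trapezoidal AUC_0→11.75:
  [0→0.5]: (0.0+483.4)/2 × 0.5 = 120.85
  [0.5→1.5]: (483.4+729.3)/2 × 1 = 606.35
  [1.5→5.5]: (729.3+405.8)/2 × 4 = 2270.2
  [5.5→5.75]: (405.8+387.3)/2 × 0.25 = 99.1375
  [5.75→11.75]: (387.3+125.6)/2 × 6 = 1538.7
  Sum = 4635.2375 ng/mL·h

AUC = 4635 ng/mL·h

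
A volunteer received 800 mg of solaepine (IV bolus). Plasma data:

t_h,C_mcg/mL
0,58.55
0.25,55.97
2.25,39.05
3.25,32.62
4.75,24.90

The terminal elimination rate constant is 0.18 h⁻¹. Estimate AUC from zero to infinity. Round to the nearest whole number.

Trapezoidal AUC_0→4.75:
  [0→0.25]: (58.55+55.97)/2 × 0.25 = 14.315
  [0.25→2.25]: (55.97+39.05)/2 × 2 = 95.02
  [2.25→3.25]: (39.05+32.62)/2 × 1 = 35.835
  [3.25→4.75]: (32.62+24.90)/2 × 1.5 = 43.14
  Sum = 188.31 mcg/mL·h
Extrapolated tail: C_last / k_e = 24.90 / 0.18 = 138.333
AUC_0→∞ = 188.31 + 138.333 = 326.643 mcg/mL·h

AUC = 327 mcg/mL·h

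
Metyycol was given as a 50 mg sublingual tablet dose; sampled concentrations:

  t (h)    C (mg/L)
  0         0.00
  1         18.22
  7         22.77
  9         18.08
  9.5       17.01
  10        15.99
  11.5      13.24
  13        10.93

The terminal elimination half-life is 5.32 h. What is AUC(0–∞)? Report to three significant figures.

AUC = 314 mg/L·h

Trapezoidal AUC_0→13:
  [0→1]: (0.00+18.22)/2 × 1 = 9.11
  [1→7]: (18.22+22.77)/2 × 6 = 122.97
  [7→9]: (22.77+18.08)/2 × 2 = 40.85
  [9→9.5]: (18.08+17.01)/2 × 0.5 = 8.7725
  [9.5→10]: (17.01+15.99)/2 × 0.5 = 8.25
  [10→11.5]: (15.99+13.24)/2 × 1.5 = 21.9225
  [11.5→13]: (13.24+10.93)/2 × 1.5 = 18.1275
  Sum = 230.0025 mg/L·h
k_e = ln2 / t½ = 0.693147 / 5.32 = 0.1303 h^-1
Extrapolated tail: C_last / k_e = 10.93 / 0.1303 = 83.883
AUC_0→∞ = 230.0025 + 83.883 = 313.8855 mg/L·h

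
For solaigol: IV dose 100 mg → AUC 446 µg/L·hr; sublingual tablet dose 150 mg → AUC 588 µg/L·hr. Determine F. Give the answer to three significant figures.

F = 0.879

F = (AUC_ev / D_ev) / (AUC_iv / D_iv)
  = (588/150) / (446/100)
  = 3.92 / 4.46 = 0.8789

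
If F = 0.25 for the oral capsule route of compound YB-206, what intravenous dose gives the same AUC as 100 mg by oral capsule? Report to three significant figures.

D_iv = 25.0 mg

Systemic exposure from an extravascular dose = F × D_ev, so the equivalent IV dose is F × D_ev.
D_iv = F × D_ev = 0.25 × 100 = 25 mg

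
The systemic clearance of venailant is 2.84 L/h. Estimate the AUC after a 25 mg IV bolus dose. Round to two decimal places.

AUC = 8.80 mg/L·h

AUC_0→∞ = Dose_iv / CL
        = 25 / 2.84 = 8.80282 mg/L·h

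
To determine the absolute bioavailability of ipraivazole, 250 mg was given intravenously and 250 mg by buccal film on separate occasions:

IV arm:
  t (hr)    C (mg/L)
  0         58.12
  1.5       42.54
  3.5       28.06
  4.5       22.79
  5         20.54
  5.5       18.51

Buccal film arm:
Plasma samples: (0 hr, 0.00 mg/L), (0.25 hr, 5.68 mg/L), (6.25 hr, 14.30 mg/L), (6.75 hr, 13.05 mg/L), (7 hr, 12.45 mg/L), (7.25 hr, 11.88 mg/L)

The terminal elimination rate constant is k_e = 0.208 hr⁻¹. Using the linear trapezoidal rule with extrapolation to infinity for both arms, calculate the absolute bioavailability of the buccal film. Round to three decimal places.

Trapezoidal AUC_0→5.5 (IV):
  [0→1.5]: (58.12+42.54)/2 × 1.5 = 75.495
  [1.5→3.5]: (42.54+28.06)/2 × 2 = 70.6
  [3.5→4.5]: (28.06+22.79)/2 × 1 = 25.425
  [4.5→5]: (22.79+20.54)/2 × 0.5 = 10.8325
  [5→5.5]: (20.54+18.51)/2 × 0.5 = 9.7625
  Sum = 192.115 mg/L·hr
IV tail: 18.51/0.208 = 88.990; AUC_iv,0→∞ = 192.115 + 88.990 = 281.105 mg/L·hr
Trapezoidal AUC_0→7.25 (buccal film):
  [0→0.25]: (0.00+5.68)/2 × 0.25 = 0.71
  [0.25→6.25]: (5.68+14.30)/2 × 6 = 59.94
  [6.25→6.75]: (14.30+13.05)/2 × 0.5 = 6.8375
  [6.75→7]: (13.05+12.45)/2 × 0.25 = 3.1875
  [7→7.25]: (12.45+11.88)/2 × 0.25 = 3.04125
  Sum = 73.71625 mg/L·hr
buccal film tail: 11.88/0.208 = 57.115; AUC_ev,0→∞ = 73.71625 + 57.115 = 130.83125 mg/L·hr
F = (AUC_ev/D_ev)/(AUC_iv/D_iv) = (130.83125/250)/(281.105/250) = 0.523325/1.12442 = 0.4654

F = 0.465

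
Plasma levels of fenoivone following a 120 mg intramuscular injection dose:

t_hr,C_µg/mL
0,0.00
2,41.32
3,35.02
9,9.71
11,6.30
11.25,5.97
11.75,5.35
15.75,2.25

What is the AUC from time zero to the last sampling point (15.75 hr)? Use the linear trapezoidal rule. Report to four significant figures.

Trapezoidal AUC_0→15.75:
  [0→2]: (0.00+41.32)/2 × 2 = 41.32
  [2→3]: (41.32+35.02)/2 × 1 = 38.17
  [3→9]: (35.02+9.71)/2 × 6 = 134.19
  [9→11]: (9.71+6.30)/2 × 2 = 16.01
  [11→11.25]: (6.30+5.97)/2 × 0.25 = 1.53375
  [11.25→11.75]: (5.97+5.35)/2 × 0.5 = 2.83
  [11.75→15.75]: (5.35+2.25)/2 × 4 = 15.2
  Sum = 249.25375 µg/mL·hr

AUC = 249.3 µg/mL·hr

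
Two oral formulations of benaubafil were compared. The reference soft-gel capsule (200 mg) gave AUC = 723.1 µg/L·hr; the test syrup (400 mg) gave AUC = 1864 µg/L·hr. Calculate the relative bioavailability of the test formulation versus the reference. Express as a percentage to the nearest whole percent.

F_rel = 129%

F_rel = (AUC_test/D_test) / (AUC_ref/D_ref)
      = (1864/400) / (723.1/200)
      = 4.66 / 3.6155 = 1.2889 = 128.89%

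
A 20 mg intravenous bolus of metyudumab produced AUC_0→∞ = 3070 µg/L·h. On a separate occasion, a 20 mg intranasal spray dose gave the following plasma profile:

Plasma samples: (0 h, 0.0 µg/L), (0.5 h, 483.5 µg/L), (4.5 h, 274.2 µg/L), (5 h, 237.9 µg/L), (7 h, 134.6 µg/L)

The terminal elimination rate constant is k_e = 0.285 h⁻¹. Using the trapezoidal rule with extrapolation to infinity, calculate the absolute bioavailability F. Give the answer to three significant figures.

F = 0.850

Trapezoidal AUC_0→7 (intranasal spray):
  [0→0.5]: (0.0+483.5)/2 × 0.5 = 120.875
  [0.5→4.5]: (483.5+274.2)/2 × 4 = 1515.4
  [4.5→5]: (274.2+237.9)/2 × 0.5 = 128.025
  [5→7]: (237.9+134.6)/2 × 2 = 372.5
  Sum = 2136.8 µg/L·h
Tail: C_last/k_e = 134.6/0.285 = 472.281
AUC_0→∞ (intranasal spray) = 2136.8 + 472.281 = 2609.081 µg/L·h
F = (AUC_ev/D_ev)/(AUC_iv/D_iv) = (2609.081/20)/(3070/20) = 130.45405/153.5 = 0.8499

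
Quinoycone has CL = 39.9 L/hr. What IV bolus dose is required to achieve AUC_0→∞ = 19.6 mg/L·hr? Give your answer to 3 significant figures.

Dose = 782 mg

Dose_iv = CL × AUC_0→∞
     = 39.9 × 19.6 = 782.04 mg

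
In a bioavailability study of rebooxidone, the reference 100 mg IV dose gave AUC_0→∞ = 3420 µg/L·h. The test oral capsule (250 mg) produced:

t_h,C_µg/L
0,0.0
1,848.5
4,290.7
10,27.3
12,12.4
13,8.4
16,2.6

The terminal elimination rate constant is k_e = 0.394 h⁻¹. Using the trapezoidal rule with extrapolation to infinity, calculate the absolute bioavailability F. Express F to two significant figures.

F = 0.37

Trapezoidal AUC_0→16 (oral capsule):
  [0→1]: (0.0+848.5)/2 × 1 = 424.25
  [1→4]: (848.5+290.7)/2 × 3 = 1708.8
  [4→10]: (290.7+27.3)/2 × 6 = 954.0
  [10→12]: (27.3+12.4)/2 × 2 = 39.7
  [12→13]: (12.4+8.4)/2 × 1 = 10.4
  [13→16]: (8.4+2.6)/2 × 3 = 16.5
  Sum = 3153.65 µg/L·h
Tail: C_last/k_e = 2.6/0.394 = 6.599
AUC_0→∞ (oral capsule) = 3153.65 + 6.599 = 3160.249 µg/L·h
F = (AUC_ev/D_ev)/(AUC_iv/D_iv) = (3160.249/250)/(3420/100) = 12.640996/34.2 = 0.3696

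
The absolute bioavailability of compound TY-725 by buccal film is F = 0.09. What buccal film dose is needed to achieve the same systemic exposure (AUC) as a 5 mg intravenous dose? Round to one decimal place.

D_buccal = 55.6 mg

For equal systemic exposure: F × D_ev = D_iv
D_ev = D_iv / F = 5 / 0.09 = 55.5556 mg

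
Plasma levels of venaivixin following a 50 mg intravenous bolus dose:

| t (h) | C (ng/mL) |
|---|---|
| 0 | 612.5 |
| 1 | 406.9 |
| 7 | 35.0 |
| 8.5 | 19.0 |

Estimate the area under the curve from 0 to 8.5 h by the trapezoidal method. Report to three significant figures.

Trapezoidal AUC_0→8.5:
  [0→1]: (612.5+406.9)/2 × 1 = 509.7
  [1→7]: (406.9+35.0)/2 × 6 = 1325.7
  [7→8.5]: (35.0+19.0)/2 × 1.5 = 40.5
  Sum = 1875.9 ng/mL·h

AUC = 1880 ng/mL·h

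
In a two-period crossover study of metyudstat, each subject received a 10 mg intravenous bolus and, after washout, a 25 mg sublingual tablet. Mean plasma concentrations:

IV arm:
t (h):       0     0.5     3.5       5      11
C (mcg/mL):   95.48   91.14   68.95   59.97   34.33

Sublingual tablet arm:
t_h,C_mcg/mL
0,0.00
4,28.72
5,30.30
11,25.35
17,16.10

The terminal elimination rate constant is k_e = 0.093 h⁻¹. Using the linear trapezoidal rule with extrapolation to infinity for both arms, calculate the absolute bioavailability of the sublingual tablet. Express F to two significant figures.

Trapezoidal AUC_0→11 (IV):
  [0→0.5]: (95.48+91.14)/2 × 0.5 = 46.655
  [0.5→3.5]: (91.14+68.95)/2 × 3 = 240.135
  [3.5→5]: (68.95+59.97)/2 × 1.5 = 96.69
  [5→11]: (59.97+34.33)/2 × 6 = 282.9
  Sum = 666.38 mcg/mL·h
IV tail: 34.33/0.093 = 369.140; AUC_iv,0→∞ = 666.38 + 369.140 = 1035.52 mcg/mL·h
Trapezoidal AUC_0→17 (sublingual tablet):
  [0→4]: (0.00+28.72)/2 × 4 = 57.44
  [4→5]: (28.72+30.30)/2 × 1 = 29.51
  [5→11]: (30.30+25.35)/2 × 6 = 166.95
  [11→17]: (25.35+16.10)/2 × 6 = 124.35
  Sum = 378.25 mcg/mL·h
sublingual tablet tail: 16.10/0.093 = 173.118; AUC_ev,0→∞ = 378.25 + 173.118 = 551.368 mcg/mL·h
F = (AUC_ev/D_ev)/(AUC_iv/D_iv) = (551.368/25)/(1035.52/10) = 22.05472/103.552 = 0.2130

F = 0.21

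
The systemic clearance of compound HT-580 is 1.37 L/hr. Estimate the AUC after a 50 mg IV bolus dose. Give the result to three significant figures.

AUC_0→∞ = Dose_iv / CL
        = 50 / 1.37 = 36.4964 mg/L·hr

AUC = 36.5 mg/L·hr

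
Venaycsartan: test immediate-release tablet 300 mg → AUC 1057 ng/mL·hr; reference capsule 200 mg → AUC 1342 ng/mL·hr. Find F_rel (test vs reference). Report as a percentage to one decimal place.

F_rel = (AUC_test/D_test) / (AUC_ref/D_ref)
      = (1057/300) / (1342/200)
      = 3.52333 / 6.71 = 0.5251 = 52.51%

F_rel = 52.5%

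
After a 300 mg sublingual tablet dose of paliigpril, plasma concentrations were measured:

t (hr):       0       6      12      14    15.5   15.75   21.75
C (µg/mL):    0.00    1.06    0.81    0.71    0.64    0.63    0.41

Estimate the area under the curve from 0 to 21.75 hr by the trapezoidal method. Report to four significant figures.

Trapezoidal AUC_0→21.75:
  [0→6]: (0.00+1.06)/2 × 6 = 3.18
  [6→12]: (1.06+0.81)/2 × 6 = 5.61
  [12→14]: (0.81+0.71)/2 × 2 = 1.52
  [14→15.5]: (0.71+0.64)/2 × 1.5 = 1.0125
  [15.5→15.75]: (0.64+0.63)/2 × 0.25 = 0.15875
  [15.75→21.75]: (0.63+0.41)/2 × 6 = 3.12
  Sum = 14.60125 µg/mL·hr

AUC = 14.60 µg/mL·hr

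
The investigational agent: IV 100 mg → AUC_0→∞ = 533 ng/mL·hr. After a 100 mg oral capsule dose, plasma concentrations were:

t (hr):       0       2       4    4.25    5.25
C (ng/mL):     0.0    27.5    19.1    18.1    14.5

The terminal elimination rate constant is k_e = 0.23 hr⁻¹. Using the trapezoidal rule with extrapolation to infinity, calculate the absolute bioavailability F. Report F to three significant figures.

Trapezoidal AUC_0→5.25 (oral capsule):
  [0→2]: (0.0+27.5)/2 × 2 = 27.5
  [2→4]: (27.5+19.1)/2 × 2 = 46.6
  [4→4.25]: (19.1+18.1)/2 × 0.25 = 4.65
  [4.25→5.25]: (18.1+14.5)/2 × 1 = 16.3
  Sum = 95.05 ng/mL·hr
Tail: C_last/k_e = 14.5/0.23 = 63.043
AUC_0→∞ (oral capsule) = 95.05 + 63.043 = 158.093 ng/mL·hr
F = (AUC_ev/D_ev)/(AUC_iv/D_iv) = (158.093/100)/(533/100) = 1.58093/5.33 = 0.2966

F = 0.297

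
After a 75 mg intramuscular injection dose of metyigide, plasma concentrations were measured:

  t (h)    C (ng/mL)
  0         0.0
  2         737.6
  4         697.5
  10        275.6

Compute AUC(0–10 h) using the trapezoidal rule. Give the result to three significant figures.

AUC = 5090 ng/mL·h

Trapezoidal AUC_0→10:
  [0→2]: (0.0+737.6)/2 × 2 = 737.6
  [2→4]: (737.6+697.5)/2 × 2 = 1435.1
  [4→10]: (697.5+275.6)/2 × 6 = 2919.3
  Sum = 5092.0 ng/mL·h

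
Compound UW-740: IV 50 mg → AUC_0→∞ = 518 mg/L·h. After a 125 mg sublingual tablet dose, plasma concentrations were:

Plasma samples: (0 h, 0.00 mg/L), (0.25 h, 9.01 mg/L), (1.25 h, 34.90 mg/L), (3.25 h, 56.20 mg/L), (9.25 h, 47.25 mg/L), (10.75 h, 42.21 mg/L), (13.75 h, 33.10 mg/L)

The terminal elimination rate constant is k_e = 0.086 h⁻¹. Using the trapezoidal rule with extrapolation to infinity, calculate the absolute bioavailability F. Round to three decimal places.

F = 0.764

Trapezoidal AUC_0→13.75 (sublingual tablet):
  [0→0.25]: (0.00+9.01)/2 × 0.25 = 1.12625
  [0.25→1.25]: (9.01+34.90)/2 × 1 = 21.955
  [1.25→3.25]: (34.90+56.20)/2 × 2 = 91.1
  [3.25→9.25]: (56.20+47.25)/2 × 6 = 310.35
  [9.25→10.75]: (47.25+42.21)/2 × 1.5 = 67.095
  [10.75→13.75]: (42.21+33.10)/2 × 3 = 112.965
  Sum = 604.59125 mg/L·h
Tail: C_last/k_e = 33.10/0.086 = 384.884
AUC_0→∞ (sublingual tablet) = 604.59125 + 384.884 = 989.47525 mg/L·h
F = (AUC_ev/D_ev)/(AUC_iv/D_iv) = (989.47525/125)/(518/50) = 7.915802/10.36 = 0.7641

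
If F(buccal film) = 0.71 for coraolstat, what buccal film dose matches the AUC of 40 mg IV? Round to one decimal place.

D_buccal = 56.3 mg

For equal systemic exposure: F × D_ev = D_iv
D_ev = D_iv / F = 40 / 0.71 = 56.338 mg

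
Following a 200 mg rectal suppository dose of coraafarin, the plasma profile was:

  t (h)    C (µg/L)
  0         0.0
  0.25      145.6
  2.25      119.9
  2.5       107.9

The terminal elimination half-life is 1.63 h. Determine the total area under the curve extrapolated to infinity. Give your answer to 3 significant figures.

Trapezoidal AUC_0→2.5:
  [0→0.25]: (0.0+145.6)/2 × 0.25 = 18.2
  [0.25→2.25]: (145.6+119.9)/2 × 2 = 265.5
  [2.25→2.5]: (119.9+107.9)/2 × 0.25 = 28.475
  Sum = 312.175 µg/L·h
k_e = ln2 / t½ = 0.693147 / 1.63 = 0.4252 h^-1
Extrapolated tail: C_last / k_e = 107.9 / 0.4252 = 253.763
AUC_0→∞ = 312.175 + 253.763 = 565.938 µg/L·h

AUC = 566 µg/L·h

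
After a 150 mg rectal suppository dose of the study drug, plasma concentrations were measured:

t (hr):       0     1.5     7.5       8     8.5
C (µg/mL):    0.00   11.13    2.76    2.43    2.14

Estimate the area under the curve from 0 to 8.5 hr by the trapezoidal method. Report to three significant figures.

AUC = 52.5 µg/mL·hr

Trapezoidal AUC_0→8.5:
  [0→1.5]: (0.00+11.13)/2 × 1.5 = 8.3475
  [1.5→7.5]: (11.13+2.76)/2 × 6 = 41.67
  [7.5→8]: (2.76+2.43)/2 × 0.5 = 1.2975
  [8→8.5]: (2.43+2.14)/2 × 0.5 = 1.1425
  Sum = 52.4575 µg/mL·hr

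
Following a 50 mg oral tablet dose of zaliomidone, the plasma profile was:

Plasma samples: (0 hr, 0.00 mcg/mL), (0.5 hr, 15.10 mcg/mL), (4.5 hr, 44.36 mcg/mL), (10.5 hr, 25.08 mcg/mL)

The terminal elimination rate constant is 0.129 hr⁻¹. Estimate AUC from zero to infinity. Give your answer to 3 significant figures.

AUC = 525 mcg/mL·hr

Trapezoidal AUC_0→10.5:
  [0→0.5]: (0.00+15.10)/2 × 0.5 = 3.775
  [0.5→4.5]: (15.10+44.36)/2 × 4 = 118.92
  [4.5→10.5]: (44.36+25.08)/2 × 6 = 208.32
  Sum = 331.015 mcg/mL·hr
Extrapolated tail: C_last / k_e = 25.08 / 0.129 = 194.419
AUC_0→∞ = 331.015 + 194.419 = 525.434 mcg/mL·hr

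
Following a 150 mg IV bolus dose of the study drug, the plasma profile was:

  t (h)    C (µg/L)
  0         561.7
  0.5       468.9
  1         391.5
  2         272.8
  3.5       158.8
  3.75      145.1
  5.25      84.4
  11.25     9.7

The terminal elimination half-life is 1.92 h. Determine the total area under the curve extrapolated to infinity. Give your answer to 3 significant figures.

AUC = 1650 µg/L·h

Trapezoidal AUC_0→11.25:
  [0→0.5]: (561.7+468.9)/2 × 0.5 = 257.65
  [0.5→1]: (468.9+391.5)/2 × 0.5 = 215.1
  [1→2]: (391.5+272.8)/2 × 1 = 332.15
  [2→3.5]: (272.8+158.8)/2 × 1.5 = 323.7
  [3.5→3.75]: (158.8+145.1)/2 × 0.25 = 37.9875
  [3.75→5.25]: (145.1+84.4)/2 × 1.5 = 172.125
  [5.25→11.25]: (84.4+9.7)/2 × 6 = 282.3
  Sum = 1621.0125 µg/L·h
k_e = ln2 / t½ = 0.693147 / 1.92 = 0.3610 h^-1
Extrapolated tail: C_last / k_e = 9.7 / 0.361 = 26.870
AUC_0→∞ = 1621.0125 + 26.870 = 1647.8825 µg/L·h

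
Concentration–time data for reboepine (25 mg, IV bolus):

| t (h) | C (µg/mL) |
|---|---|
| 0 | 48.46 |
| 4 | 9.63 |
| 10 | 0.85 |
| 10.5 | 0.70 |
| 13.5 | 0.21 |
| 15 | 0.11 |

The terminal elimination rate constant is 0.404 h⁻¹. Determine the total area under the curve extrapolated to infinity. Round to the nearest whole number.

Trapezoidal AUC_0→15:
  [0→4]: (48.46+9.63)/2 × 4 = 116.18
  [4→10]: (9.63+0.85)/2 × 6 = 31.44
  [10→10.5]: (0.85+0.70)/2 × 0.5 = 0.3875
  [10.5→13.5]: (0.70+0.21)/2 × 3 = 1.365
  [13.5→15]: (0.21+0.11)/2 × 1.5 = 0.24
  Sum = 149.6125 µg/mL·h
Extrapolated tail: C_last / k_e = 0.11 / 0.404 = 0.272
AUC_0→∞ = 149.6125 + 0.272 = 149.8845 µg/mL·h

AUC = 150 µg/mL·h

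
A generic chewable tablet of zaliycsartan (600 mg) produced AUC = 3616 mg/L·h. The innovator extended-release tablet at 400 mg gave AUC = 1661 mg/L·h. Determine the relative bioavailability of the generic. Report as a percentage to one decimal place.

F_rel = 145.1%

F_rel = (AUC_test/D_test) / (AUC_ref/D_ref)
      = (3616/600) / (1661/400)
      = 6.02667 / 4.1525 = 1.4513 = 145.13%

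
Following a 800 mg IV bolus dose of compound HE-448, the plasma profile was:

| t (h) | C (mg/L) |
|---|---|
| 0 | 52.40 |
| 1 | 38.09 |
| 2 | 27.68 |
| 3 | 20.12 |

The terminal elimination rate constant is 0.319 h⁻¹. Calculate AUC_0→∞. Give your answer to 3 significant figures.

AUC = 165 mg/L·h

Trapezoidal AUC_0→3:
  [0→1]: (52.40+38.09)/2 × 1 = 45.245
  [1→2]: (38.09+27.68)/2 × 1 = 32.885
  [2→3]: (27.68+20.12)/2 × 1 = 23.9
  Sum = 102.03 mg/L·h
Extrapolated tail: C_last / k_e = 20.12 / 0.319 = 63.072
AUC_0→∞ = 102.03 + 63.072 = 165.102 mg/L·h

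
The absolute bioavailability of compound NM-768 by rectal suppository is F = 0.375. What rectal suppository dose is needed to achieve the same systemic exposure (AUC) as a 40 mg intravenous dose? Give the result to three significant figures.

For equal systemic exposure: F × D_ev = D_iv
D_ev = D_iv / F = 40 / 0.375 = 106.667 mg

D_rectal = 107 mg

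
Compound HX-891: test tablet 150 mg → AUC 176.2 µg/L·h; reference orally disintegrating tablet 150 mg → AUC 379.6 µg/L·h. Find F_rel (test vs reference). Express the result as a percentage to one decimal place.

F_rel = 46.4%

F_rel = (AUC_test/D_test) / (AUC_ref/D_ref)
      = (176.2/150) / (379.6/150)
      = 1.17467 / 2.53067 = 0.4642 = 46.42%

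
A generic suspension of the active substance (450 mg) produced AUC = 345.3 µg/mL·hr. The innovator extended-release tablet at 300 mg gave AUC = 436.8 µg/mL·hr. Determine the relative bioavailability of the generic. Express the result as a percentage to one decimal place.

F_rel = 52.7%

F_rel = (AUC_test/D_test) / (AUC_ref/D_ref)
      = (345.3/450) / (436.8/300)
      = 0.767333 / 1.456 = 0.5270 = 52.70%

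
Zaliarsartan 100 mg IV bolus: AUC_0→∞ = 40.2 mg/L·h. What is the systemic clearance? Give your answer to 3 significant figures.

CL = 2.49 L/h

CL = Dose_iv / AUC_0→∞
   = 100 / 40.2 = 2.48756 L/h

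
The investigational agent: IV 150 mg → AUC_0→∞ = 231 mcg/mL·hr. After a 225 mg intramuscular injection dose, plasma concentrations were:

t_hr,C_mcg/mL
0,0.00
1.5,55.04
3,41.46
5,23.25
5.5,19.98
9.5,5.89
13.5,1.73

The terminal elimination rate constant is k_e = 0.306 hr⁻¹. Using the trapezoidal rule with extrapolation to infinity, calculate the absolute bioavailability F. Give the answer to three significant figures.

Trapezoidal AUC_0→13.5 (intramuscular injection):
  [0→1.5]: (0.00+55.04)/2 × 1.5 = 41.28
  [1.5→3]: (55.04+41.46)/2 × 1.5 = 72.375
  [3→5]: (41.46+23.25)/2 × 2 = 64.71
  [5→5.5]: (23.25+19.98)/2 × 0.5 = 10.8075
  [5.5→9.5]: (19.98+5.89)/2 × 4 = 51.74
  [9.5→13.5]: (5.89+1.73)/2 × 4 = 15.24
  Sum = 256.1525 mcg/mL·hr
Tail: C_last/k_e = 1.73/0.306 = 5.654
AUC_0→∞ (intramuscular injection) = 256.1525 + 5.654 = 261.8065 mcg/mL·hr
F = (AUC_ev/D_ev)/(AUC_iv/D_iv) = (261.8065/225)/(231/150) = 1.16358/1.54 = 0.7556

F = 0.756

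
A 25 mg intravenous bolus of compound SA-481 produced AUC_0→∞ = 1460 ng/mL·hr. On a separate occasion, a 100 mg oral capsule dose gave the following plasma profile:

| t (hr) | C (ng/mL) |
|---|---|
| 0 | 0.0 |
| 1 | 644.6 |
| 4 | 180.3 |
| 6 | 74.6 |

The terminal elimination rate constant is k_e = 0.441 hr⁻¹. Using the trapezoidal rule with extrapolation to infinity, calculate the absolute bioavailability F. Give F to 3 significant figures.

F = 0.340

Trapezoidal AUC_0→6 (oral capsule):
  [0→1]: (0.0+644.6)/2 × 1 = 322.3
  [1→4]: (644.6+180.3)/2 × 3 = 1237.35
  [4→6]: (180.3+74.6)/2 × 2 = 254.9
  Sum = 1814.55 ng/mL·hr
Tail: C_last/k_e = 74.6/0.441 = 169.161
AUC_0→∞ (oral capsule) = 1814.55 + 169.161 = 1983.711 ng/mL·hr
F = (AUC_ev/D_ev)/(AUC_iv/D_iv) = (1983.711/100)/(1460/25) = 19.83711/58.4 = 0.3397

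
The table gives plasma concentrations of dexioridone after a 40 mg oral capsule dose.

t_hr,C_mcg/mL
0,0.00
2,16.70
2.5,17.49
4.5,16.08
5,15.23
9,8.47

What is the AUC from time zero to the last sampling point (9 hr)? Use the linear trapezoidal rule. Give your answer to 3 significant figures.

AUC = 114 mcg/mL·hr

Trapezoidal AUC_0→9:
  [0→2]: (0.00+16.70)/2 × 2 = 16.7
  [2→2.5]: (16.70+17.49)/2 × 0.5 = 8.5475
  [2.5→4.5]: (17.49+16.08)/2 × 2 = 33.57
  [4.5→5]: (16.08+15.23)/2 × 0.5 = 7.8275
  [5→9]: (15.23+8.47)/2 × 4 = 47.4
  Sum = 114.045 mcg/mL·hr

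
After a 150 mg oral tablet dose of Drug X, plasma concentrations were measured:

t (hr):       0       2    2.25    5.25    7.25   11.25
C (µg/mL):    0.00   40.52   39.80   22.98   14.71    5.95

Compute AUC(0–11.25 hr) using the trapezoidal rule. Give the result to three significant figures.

AUC = 224 µg/mL·hr

Trapezoidal AUC_0→11.25:
  [0→2]: (0.00+40.52)/2 × 2 = 40.52
  [2→2.25]: (40.52+39.80)/2 × 0.25 = 10.04
  [2.25→5.25]: (39.80+22.98)/2 × 3 = 94.17
  [5.25→7.25]: (22.98+14.71)/2 × 2 = 37.69
  [7.25→11.25]: (14.71+5.95)/2 × 4 = 41.32
  Sum = 223.74 µg/mL·hr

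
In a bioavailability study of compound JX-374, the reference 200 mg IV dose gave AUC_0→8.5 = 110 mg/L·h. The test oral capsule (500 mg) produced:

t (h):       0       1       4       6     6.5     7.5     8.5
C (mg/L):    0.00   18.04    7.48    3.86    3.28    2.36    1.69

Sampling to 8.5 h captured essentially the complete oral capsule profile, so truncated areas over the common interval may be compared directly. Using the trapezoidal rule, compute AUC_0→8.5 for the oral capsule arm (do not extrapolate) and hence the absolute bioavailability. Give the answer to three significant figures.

F = 0.237

Trapezoidal AUC_0→8.5 (oral capsule):
  [0→1]: (0.00+18.04)/2 × 1 = 9.02
  [1→4]: (18.04+7.48)/2 × 3 = 38.28
  [4→6]: (7.48+3.86)/2 × 2 = 11.34
  [6→6.5]: (3.86+3.28)/2 × 0.5 = 1.785
  [6.5→7.5]: (3.28+2.36)/2 × 1 = 2.82
  [7.5→8.5]: (2.36+1.69)/2 × 1 = 2.025
  Sum = 65.27 mg/L·h
F = (AUC_ev/D_ev)/(AUC_iv/D_iv) = (65.27/500)/(110/200) = 0.13054/0.55 = 0.2373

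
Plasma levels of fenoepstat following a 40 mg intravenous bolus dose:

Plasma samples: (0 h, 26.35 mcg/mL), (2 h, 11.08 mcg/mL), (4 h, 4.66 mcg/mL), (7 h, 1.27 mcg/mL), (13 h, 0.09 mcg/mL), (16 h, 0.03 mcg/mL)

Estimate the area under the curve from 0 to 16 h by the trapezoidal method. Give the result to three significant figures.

Trapezoidal AUC_0→16:
  [0→2]: (26.35+11.08)/2 × 2 = 37.43
  [2→4]: (11.08+4.66)/2 × 2 = 15.74
  [4→7]: (4.66+1.27)/2 × 3 = 8.895
  [7→13]: (1.27+0.09)/2 × 6 = 4.08
  [13→16]: (0.09+0.03)/2 × 3 = 0.18
  Sum = 66.325 mcg/mL·h

AUC = 66.3 mcg/mL·h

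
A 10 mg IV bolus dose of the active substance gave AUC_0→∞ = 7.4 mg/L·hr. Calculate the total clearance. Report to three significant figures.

CL = 1.35 L/hr

CL = Dose_iv / AUC_0→∞
   = 10 / 7.4 = 1.35135 L/hr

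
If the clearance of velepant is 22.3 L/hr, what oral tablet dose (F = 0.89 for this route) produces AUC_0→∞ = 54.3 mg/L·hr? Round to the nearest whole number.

Dose = 1361 mg

Dose = CL × AUC_0→∞ / F
     = 22.3 × 54.3 / 0.89 = 1360.55 mg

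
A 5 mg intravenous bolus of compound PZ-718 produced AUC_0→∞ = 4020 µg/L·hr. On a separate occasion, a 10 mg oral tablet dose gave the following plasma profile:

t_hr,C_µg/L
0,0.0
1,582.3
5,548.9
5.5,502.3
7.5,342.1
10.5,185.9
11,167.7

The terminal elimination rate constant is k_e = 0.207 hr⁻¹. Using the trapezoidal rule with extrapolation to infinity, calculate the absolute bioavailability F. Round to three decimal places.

Trapezoidal AUC_0→11 (oral tablet):
  [0→1]: (0.0+582.3)/2 × 1 = 291.15
  [1→5]: (582.3+548.9)/2 × 4 = 2262.4
  [5→5.5]: (548.9+502.3)/2 × 0.5 = 262.8
  [5.5→7.5]: (502.3+342.1)/2 × 2 = 844.4
  [7.5→10.5]: (342.1+185.9)/2 × 3 = 792.0
  [10.5→11]: (185.9+167.7)/2 × 0.5 = 88.4
  Sum = 4541.15 µg/L·hr
Tail: C_last/k_e = 167.7/0.207 = 810.145
AUC_0→∞ (oral tablet) = 4541.15 + 810.145 = 5351.295 µg/L·hr
F = (AUC_ev/D_ev)/(AUC_iv/D_iv) = (5351.295/10)/(4020/5) = 535.1295/804 = 0.6656

F = 0.666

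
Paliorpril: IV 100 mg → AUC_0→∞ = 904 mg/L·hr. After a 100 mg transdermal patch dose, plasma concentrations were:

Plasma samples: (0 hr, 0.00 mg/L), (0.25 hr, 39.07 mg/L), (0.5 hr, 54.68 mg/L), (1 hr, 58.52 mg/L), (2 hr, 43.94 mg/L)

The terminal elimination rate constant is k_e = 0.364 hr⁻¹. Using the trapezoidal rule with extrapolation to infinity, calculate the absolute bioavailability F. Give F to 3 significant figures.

Trapezoidal AUC_0→2 (transdermal patch):
  [0→0.25]: (0.00+39.07)/2 × 0.25 = 4.88375
  [0.25→0.5]: (39.07+54.68)/2 × 0.25 = 11.71875
  [0.5→1]: (54.68+58.52)/2 × 0.5 = 28.3
  [1→2]: (58.52+43.94)/2 × 1 = 51.23
  Sum = 96.1325 mg/L·hr
Tail: C_last/k_e = 43.94/0.364 = 120.714
AUC_0→∞ (transdermal patch) = 96.1325 + 120.714 = 216.8465 mg/L·hr
F = (AUC_ev/D_ev)/(AUC_iv/D_iv) = (216.8465/100)/(904/100) = 2.168465/9.04 = 0.2399

F = 0.240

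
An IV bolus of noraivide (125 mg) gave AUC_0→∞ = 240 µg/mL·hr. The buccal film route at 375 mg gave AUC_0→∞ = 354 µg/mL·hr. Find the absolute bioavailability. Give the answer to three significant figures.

F = (AUC_ev / D_ev) / (AUC_iv / D_iv)
  = (354/375) / (240/125)
  = 0.944 / 1.92 = 0.4917

F = 0.492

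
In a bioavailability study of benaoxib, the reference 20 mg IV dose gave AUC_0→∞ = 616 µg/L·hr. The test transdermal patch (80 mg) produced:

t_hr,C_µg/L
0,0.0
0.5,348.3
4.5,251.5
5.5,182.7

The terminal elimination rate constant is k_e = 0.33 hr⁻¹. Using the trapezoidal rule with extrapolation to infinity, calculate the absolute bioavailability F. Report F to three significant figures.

F = 0.835

Trapezoidal AUC_0→5.5 (transdermal patch):
  [0→0.5]: (0.0+348.3)/2 × 0.5 = 87.075
  [0.5→4.5]: (348.3+251.5)/2 × 4 = 1199.6
  [4.5→5.5]: (251.5+182.7)/2 × 1 = 217.1
  Sum = 1503.775 µg/L·hr
Tail: C_last/k_e = 182.7/0.33 = 553.636
AUC_0→∞ (transdermal patch) = 1503.775 + 553.636 = 2057.411 µg/L·hr
F = (AUC_ev/D_ev)/(AUC_iv/D_iv) = (2057.411/80)/(616/20) = 25.7176/30.8 = 0.8350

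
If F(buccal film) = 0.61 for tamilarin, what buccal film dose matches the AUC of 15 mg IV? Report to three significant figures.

For equal systemic exposure: F × D_ev = D_iv
D_ev = D_iv / F = 15 / 0.61 = 24.5902 mg

D_buccal = 24.6 mg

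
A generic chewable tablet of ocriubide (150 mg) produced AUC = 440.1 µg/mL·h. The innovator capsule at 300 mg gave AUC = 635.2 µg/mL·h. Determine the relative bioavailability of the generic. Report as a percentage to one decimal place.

F_rel = 138.6%

F_rel = (AUC_test/D_test) / (AUC_ref/D_ref)
      = (440.1/150) / (635.2/300)
      = 2.934 / 2.11733 = 1.3857 = 138.57%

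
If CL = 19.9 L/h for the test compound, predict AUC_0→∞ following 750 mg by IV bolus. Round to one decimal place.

AUC = 37.7 mg/L·h

AUC_0→∞ = Dose_iv / CL
        = 750 / 19.9 = 37.6884 mg/L·h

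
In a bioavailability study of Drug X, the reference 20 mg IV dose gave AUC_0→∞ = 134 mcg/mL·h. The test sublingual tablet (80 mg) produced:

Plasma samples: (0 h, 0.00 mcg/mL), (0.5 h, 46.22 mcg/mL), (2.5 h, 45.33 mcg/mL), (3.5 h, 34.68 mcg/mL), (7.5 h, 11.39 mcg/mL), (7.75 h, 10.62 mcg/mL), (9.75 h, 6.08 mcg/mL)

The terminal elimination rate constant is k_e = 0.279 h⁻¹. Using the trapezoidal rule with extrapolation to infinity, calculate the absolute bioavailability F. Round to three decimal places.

F = 0.516

Trapezoidal AUC_0→9.75 (sublingual tablet):
  [0→0.5]: (0.00+46.22)/2 × 0.5 = 11.555
  [0.5→2.5]: (46.22+45.33)/2 × 2 = 91.55
  [2.5→3.5]: (45.33+34.68)/2 × 1 = 40.005
  [3.5→7.5]: (34.68+11.39)/2 × 4 = 92.14
  [7.5→7.75]: (11.39+10.62)/2 × 0.25 = 2.75125
  [7.75→9.75]: (10.62+6.08)/2 × 2 = 16.7
  Sum = 254.70125 mcg/mL·h
Tail: C_last/k_e = 6.08/0.279 = 21.792
AUC_0→∞ (sublingual tablet) = 254.70125 + 21.792 = 276.49325 mcg/mL·h
F = (AUC_ev/D_ev)/(AUC_iv/D_iv) = (276.49325/80)/(134/20) = 3.45617/6.7 = 0.5158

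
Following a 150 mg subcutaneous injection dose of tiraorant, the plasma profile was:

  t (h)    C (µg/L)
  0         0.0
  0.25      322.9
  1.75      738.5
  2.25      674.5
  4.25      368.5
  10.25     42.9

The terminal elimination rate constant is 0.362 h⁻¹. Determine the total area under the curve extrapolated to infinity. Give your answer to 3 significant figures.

Trapezoidal AUC_0→10.25:
  [0→0.25]: (0.0+322.9)/2 × 0.25 = 40.3625
  [0.25→1.75]: (322.9+738.5)/2 × 1.5 = 796.05
  [1.75→2.25]: (738.5+674.5)/2 × 0.5 = 353.25
  [2.25→4.25]: (674.5+368.5)/2 × 2 = 1043.0
  [4.25→10.25]: (368.5+42.9)/2 × 6 = 1234.2
  Sum = 3466.8625 µg/L·h
Extrapolated tail: C_last / k_e = 42.9 / 0.362 = 118.508
AUC_0→∞ = 3466.8625 + 118.508 = 3585.3705 µg/L·h

AUC = 3590 µg/L·h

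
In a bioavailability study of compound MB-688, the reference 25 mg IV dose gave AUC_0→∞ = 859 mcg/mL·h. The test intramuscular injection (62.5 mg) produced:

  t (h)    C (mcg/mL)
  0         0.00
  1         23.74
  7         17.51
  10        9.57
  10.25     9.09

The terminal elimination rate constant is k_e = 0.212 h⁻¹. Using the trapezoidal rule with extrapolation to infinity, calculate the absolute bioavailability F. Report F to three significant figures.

F = 0.103

Trapezoidal AUC_0→10.25 (intramuscular injection):
  [0→1]: (0.00+23.74)/2 × 1 = 11.87
  [1→7]: (23.74+17.51)/2 × 6 = 123.75
  [7→10]: (17.51+9.57)/2 × 3 = 40.62
  [10→10.25]: (9.57+9.09)/2 × 0.25 = 2.3325
  Sum = 178.5725 mcg/mL·h
Tail: C_last/k_e = 9.09/0.212 = 42.877
AUC_0→∞ (intramuscular injection) = 178.5725 + 42.877 = 221.4495 mcg/mL·h
F = (AUC_ev/D_ev)/(AUC_iv/D_iv) = (221.4495/62.5)/(859/25) = 3.543192/34.36 = 0.1031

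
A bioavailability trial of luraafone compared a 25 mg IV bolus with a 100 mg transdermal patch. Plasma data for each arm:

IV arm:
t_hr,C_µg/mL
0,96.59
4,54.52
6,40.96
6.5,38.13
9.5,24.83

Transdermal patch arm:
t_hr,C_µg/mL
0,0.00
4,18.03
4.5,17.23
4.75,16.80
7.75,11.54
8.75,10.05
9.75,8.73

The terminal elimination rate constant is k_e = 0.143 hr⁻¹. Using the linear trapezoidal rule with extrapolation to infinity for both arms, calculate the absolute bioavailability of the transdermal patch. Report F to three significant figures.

F = 0.0630

Trapezoidal AUC_0→9.5 (IV):
  [0→4]: (96.59+54.52)/2 × 4 = 302.22
  [4→6]: (54.52+40.96)/2 × 2 = 95.48
  [6→6.5]: (40.96+38.13)/2 × 0.5 = 19.7725
  [6.5→9.5]: (38.13+24.83)/2 × 3 = 94.44
  Sum = 511.9125 µg/mL·hr
IV tail: 24.83/0.143 = 173.636; AUC_iv,0→∞ = 511.9125 + 173.636 = 685.5485 µg/mL·hr
Trapezoidal AUC_0→9.75 (transdermal patch):
  [0→4]: (0.00+18.03)/2 × 4 = 36.06
  [4→4.5]: (18.03+17.23)/2 × 0.5 = 8.815
  [4.5→4.75]: (17.23+16.80)/2 × 0.25 = 4.25375
  [4.75→7.75]: (16.80+11.54)/2 × 3 = 42.51
  [7.75→8.75]: (11.54+10.05)/2 × 1 = 10.795
  [8.75→9.75]: (10.05+8.73)/2 × 1 = 9.39
  Sum = 111.82375 µg/mL·hr
transdermal patch tail: 8.73/0.143 = 61.049; AUC_ev,0→∞ = 111.82375 + 61.049 = 172.87275 µg/mL·hr
F = (AUC_ev/D_ev)/(AUC_iv/D_iv) = (172.87275/100)/(685.5485/25) = 1.7287275/27.42194 = 0.0630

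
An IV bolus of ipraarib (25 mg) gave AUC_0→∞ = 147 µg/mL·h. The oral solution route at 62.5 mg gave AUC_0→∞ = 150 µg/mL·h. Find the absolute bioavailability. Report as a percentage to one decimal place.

F = (AUC_ev / D_ev) / (AUC_iv / D_iv)
  = (150/62.5) / (147/25)
  = 2.4 / 5.88 = 0.4082
  = 40.82%

F = 40.8%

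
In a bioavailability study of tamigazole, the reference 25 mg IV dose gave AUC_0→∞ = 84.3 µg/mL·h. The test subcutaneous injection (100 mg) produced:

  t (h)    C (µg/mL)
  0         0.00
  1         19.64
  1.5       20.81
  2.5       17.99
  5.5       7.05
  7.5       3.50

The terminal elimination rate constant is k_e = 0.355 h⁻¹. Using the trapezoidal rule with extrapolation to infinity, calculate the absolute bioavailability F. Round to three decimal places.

F = 0.289

Trapezoidal AUC_0→7.5 (subcutaneous injection):
  [0→1]: (0.00+19.64)/2 × 1 = 9.82
  [1→1.5]: (19.64+20.81)/2 × 0.5 = 10.1125
  [1.5→2.5]: (20.81+17.99)/2 × 1 = 19.4
  [2.5→5.5]: (17.99+7.05)/2 × 3 = 37.56
  [5.5→7.5]: (7.05+3.50)/2 × 2 = 10.55
  Sum = 87.4425 µg/mL·h
Tail: C_last/k_e = 3.50/0.355 = 9.859
AUC_0→∞ (subcutaneous injection) = 87.4425 + 9.859 = 97.3015 µg/mL·h
F = (AUC_ev/D_ev)/(AUC_iv/D_iv) = (97.3015/100)/(84.3/25) = 0.973015/3.372 = 0.2886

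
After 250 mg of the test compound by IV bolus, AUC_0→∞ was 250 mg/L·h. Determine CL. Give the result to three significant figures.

CL = 1.00 L/h

CL = Dose_iv / AUC_0→∞
   = 250 / 250 = 1 L/h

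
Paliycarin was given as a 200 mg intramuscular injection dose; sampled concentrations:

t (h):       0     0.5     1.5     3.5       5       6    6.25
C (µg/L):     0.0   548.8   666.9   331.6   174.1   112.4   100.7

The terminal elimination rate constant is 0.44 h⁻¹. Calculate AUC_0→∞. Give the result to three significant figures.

Trapezoidal AUC_0→6.25:
  [0→0.5]: (0.0+548.8)/2 × 0.5 = 137.2
  [0.5→1.5]: (548.8+666.9)/2 × 1 = 607.85
  [1.5→3.5]: (666.9+331.6)/2 × 2 = 998.5
  [3.5→5]: (331.6+174.1)/2 × 1.5 = 379.275
  [5→6]: (174.1+112.4)/2 × 1 = 143.25
  [6→6.25]: (112.4+100.7)/2 × 0.25 = 26.6375
  Sum = 2292.7125 µg/L·h
Extrapolated tail: C_last / k_e = 100.7 / 0.44 = 228.864
AUC_0→∞ = 2292.7125 + 228.864 = 2521.5765 µg/L·h

AUC = 2520 µg/L·h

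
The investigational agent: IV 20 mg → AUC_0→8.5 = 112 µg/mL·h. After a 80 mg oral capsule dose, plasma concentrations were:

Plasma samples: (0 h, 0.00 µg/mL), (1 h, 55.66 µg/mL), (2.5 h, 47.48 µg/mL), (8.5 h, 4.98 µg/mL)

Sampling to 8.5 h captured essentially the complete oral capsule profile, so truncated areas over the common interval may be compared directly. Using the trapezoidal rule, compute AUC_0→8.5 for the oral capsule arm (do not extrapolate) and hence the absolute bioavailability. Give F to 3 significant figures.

F = 0.586

Trapezoidal AUC_0→8.5 (oral capsule):
  [0→1]: (0.00+55.66)/2 × 1 = 27.83
  [1→2.5]: (55.66+47.48)/2 × 1.5 = 77.355
  [2.5→8.5]: (47.48+4.98)/2 × 6 = 157.38
  Sum = 262.565 µg/mL·h
F = (AUC_ev/D_ev)/(AUC_iv/D_iv) = (262.565/80)/(112/20) = 3.2820625/5.6 = 0.5861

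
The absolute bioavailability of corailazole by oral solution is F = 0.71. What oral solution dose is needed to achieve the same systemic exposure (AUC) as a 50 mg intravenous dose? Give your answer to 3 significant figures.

For equal systemic exposure: F × D_ev = D_iv
D_ev = D_iv / F = 50 / 0.71 = 70.4225 mg

D_oral = 70.4 mg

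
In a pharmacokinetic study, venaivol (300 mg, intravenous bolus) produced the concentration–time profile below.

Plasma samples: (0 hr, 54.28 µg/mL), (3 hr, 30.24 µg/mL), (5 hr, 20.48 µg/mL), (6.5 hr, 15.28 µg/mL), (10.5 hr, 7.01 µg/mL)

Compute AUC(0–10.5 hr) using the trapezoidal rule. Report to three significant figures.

AUC = 249 µg/mL·hr

Trapezoidal AUC_0→10.5:
  [0→3]: (54.28+30.24)/2 × 3 = 126.78
  [3→5]: (30.24+20.48)/2 × 2 = 50.72
  [5→6.5]: (20.48+15.28)/2 × 1.5 = 26.82
  [6.5→10.5]: (15.28+7.01)/2 × 4 = 44.58
  Sum = 248.9 µg/mL·hr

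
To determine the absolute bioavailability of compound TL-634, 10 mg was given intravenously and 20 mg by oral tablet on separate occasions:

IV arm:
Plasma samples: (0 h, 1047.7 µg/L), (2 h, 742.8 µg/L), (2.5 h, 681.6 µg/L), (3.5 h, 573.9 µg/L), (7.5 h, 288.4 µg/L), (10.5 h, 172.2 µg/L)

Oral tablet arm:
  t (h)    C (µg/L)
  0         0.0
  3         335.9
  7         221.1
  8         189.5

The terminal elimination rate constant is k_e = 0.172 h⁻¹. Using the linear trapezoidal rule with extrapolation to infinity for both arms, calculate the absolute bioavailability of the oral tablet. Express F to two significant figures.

Trapezoidal AUC_0→10.5 (IV):
  [0→2]: (1047.7+742.8)/2 × 2 = 1790.5
  [2→2.5]: (742.8+681.6)/2 × 0.5 = 356.1
  [2.5→3.5]: (681.6+573.9)/2 × 1 = 627.75
  [3.5→7.5]: (573.9+288.4)/2 × 4 = 1724.6
  [7.5→10.5]: (288.4+172.2)/2 × 3 = 690.9
  Sum = 5189.85 µg/L·h
IV tail: 172.2/0.172 = 1001.163; AUC_iv,0→∞ = 5189.85 + 1001.163 = 6191.013 µg/L·h
Trapezoidal AUC_0→8 (oral tablet):
  [0→3]: (0.0+335.9)/2 × 3 = 503.85
  [3→7]: (335.9+221.1)/2 × 4 = 1114.0
  [7→8]: (221.1+189.5)/2 × 1 = 205.3
  Sum = 1823.15 µg/L·h
oral tablet tail: 189.5/0.172 = 1101.744; AUC_ev,0→∞ = 1823.15 + 1101.744 = 2924.894 µg/L·h
F = (AUC_ev/D_ev)/(AUC_iv/D_iv) = (2924.894/20)/(6191.013/10) = 146.2447/619.1013 = 0.2362

F = 0.24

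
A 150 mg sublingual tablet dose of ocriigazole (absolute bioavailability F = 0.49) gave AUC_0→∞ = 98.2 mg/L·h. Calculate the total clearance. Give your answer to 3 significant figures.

CL = F × Dose / AUC_0→∞
   = 0.49 × 150 / 98.2 = 0.748473 L/h

CL = 0.748 L/h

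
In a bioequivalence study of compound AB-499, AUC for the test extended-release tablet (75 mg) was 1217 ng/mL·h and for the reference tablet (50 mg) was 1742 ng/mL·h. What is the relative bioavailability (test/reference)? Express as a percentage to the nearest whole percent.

F_rel = (AUC_test/D_test) / (AUC_ref/D_ref)
      = (1217/75) / (1742/50)
      = 16.2267 / 34.84 = 0.4657 = 46.57%

F_rel = 47%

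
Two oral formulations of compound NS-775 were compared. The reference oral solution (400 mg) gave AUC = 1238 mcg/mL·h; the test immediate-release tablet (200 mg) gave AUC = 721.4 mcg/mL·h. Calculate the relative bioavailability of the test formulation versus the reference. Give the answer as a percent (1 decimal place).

F_rel = 116.5%

F_rel = (AUC_test/D_test) / (AUC_ref/D_ref)
      = (721.4/200) / (1238/400)
      = 3.607 / 3.095 = 1.1654 = 116.54%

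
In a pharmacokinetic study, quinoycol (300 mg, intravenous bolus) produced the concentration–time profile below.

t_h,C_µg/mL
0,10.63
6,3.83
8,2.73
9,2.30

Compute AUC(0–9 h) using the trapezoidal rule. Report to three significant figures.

AUC = 52.5 µg/mL·h

Trapezoidal AUC_0→9:
  [0→6]: (10.63+3.83)/2 × 6 = 43.38
  [6→8]: (3.83+2.73)/2 × 2 = 6.56
  [8→9]: (2.73+2.30)/2 × 1 = 2.515
  Sum = 52.455 µg/mL·h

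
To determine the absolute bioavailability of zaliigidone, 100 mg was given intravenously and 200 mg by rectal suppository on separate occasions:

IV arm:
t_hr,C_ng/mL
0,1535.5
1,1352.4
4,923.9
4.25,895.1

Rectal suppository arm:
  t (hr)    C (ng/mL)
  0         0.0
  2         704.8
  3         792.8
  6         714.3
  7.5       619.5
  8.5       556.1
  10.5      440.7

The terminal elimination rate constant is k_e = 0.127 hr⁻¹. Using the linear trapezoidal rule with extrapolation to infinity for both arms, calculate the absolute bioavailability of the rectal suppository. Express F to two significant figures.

Trapezoidal AUC_0→4.25 (IV):
  [0→1]: (1535.5+1352.4)/2 × 1 = 1443.95
  [1→4]: (1352.4+923.9)/2 × 3 = 3414.45
  [4→4.25]: (923.9+895.1)/2 × 0.25 = 227.375
  Sum = 5085.775 ng/mL·hr
IV tail: 895.1/0.127 = 7048.031; AUC_iv,0→∞ = 5085.775 + 7048.031 = 12133.806 ng/mL·hr
Trapezoidal AUC_0→10.5 (rectal suppository):
  [0→2]: (0.0+704.8)/2 × 2 = 704.8
  [2→3]: (704.8+792.8)/2 × 1 = 748.8
  [3→6]: (792.8+714.3)/2 × 3 = 2260.65
  [6→7.5]: (714.3+619.5)/2 × 1.5 = 1000.35
  [7.5→8.5]: (619.5+556.1)/2 × 1 = 587.8
  [8.5→10.5]: (556.1+440.7)/2 × 2 = 996.8
  Sum = 6299.2 ng/mL·hr
rectal suppository tail: 440.7/0.127 = 3470.079; AUC_ev,0→∞ = 6299.2 + 3470.079 = 9769.279 ng/mL·hr
F = (AUC_ev/D_ev)/(AUC_iv/D_iv) = (9769.279/200)/(12133.806/100) = 48.846395/121.33806 = 0.4026

F = 0.40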